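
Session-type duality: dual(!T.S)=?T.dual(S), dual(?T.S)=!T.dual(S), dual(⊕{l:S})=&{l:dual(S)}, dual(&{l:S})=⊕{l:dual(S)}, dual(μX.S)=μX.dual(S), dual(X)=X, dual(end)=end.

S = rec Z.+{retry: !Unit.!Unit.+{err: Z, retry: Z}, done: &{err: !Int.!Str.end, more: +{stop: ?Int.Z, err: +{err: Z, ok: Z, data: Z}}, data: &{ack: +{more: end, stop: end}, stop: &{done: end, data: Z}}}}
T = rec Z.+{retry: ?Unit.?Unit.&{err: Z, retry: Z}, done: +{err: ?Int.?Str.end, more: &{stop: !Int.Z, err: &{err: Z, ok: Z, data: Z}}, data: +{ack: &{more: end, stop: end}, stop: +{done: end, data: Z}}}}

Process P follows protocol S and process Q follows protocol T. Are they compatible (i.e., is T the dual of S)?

rec Z vs rec Z  ✓ (μ self-dual)
  +{retry,done} vs +{retry,done}  ✗ choice polarity not flipped — not dual

NO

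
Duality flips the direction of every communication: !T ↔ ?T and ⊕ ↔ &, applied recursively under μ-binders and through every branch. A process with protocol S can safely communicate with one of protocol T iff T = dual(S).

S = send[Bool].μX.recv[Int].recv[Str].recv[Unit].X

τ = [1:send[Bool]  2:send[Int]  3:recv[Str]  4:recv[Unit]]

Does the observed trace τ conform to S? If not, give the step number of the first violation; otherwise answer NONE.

step 1: send[Bool]  match  residual = μX.…
step 2: got send[Int], protocol expects recv[Int]  ✗

2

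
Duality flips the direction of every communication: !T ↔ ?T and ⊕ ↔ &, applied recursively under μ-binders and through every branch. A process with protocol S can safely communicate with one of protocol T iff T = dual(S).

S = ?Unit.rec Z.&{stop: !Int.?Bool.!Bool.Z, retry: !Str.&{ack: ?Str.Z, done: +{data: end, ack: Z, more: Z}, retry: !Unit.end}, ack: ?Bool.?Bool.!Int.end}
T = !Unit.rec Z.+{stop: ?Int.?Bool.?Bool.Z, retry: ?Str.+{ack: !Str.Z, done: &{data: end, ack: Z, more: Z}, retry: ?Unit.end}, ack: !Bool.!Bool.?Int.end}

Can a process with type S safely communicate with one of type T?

NO

?Unit ‖ !Unit  ok
  rec Z ‖ rec Z  ok (binder kept)
    &{stop,retry,ack} ‖ +{stop,retry,ack}  ok same labels
      [stop]
        !Int ‖ ?Int  ok
          ?Bool ‖ ?Bool  ✗ same direction on both sides — not dual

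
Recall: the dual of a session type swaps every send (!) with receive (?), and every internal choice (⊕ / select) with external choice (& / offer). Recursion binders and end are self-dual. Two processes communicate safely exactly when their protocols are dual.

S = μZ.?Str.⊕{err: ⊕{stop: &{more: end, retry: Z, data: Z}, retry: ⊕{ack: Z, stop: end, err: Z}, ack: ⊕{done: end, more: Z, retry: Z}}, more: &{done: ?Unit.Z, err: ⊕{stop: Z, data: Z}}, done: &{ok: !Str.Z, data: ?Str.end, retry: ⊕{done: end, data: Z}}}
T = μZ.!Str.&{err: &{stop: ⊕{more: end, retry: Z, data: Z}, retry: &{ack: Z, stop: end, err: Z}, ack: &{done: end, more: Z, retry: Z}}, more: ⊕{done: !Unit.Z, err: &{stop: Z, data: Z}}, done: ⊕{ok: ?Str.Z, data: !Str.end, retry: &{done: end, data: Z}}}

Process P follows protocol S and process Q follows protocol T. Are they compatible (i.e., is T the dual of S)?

YES

μZ | μZ  ✓ (binder kept)
  ?Str | !Str  ✓
    ⊕{err,more,done} | &{err,more,done}  ✓ label sets agree
      • err:
        ⊕{stop,retry,ack} | &{stop,retry,ack}  ✓ label sets agree
          • stop:
            &{more,retry,data} | ⊕{more,retry,data}  ✓ label sets agree
              • more:
                end | end  ✓
              • retry:
                Z | Z  ✓
              • data:
                Z | Z  ✓
          • retry:
            ⊕{ack,stop,err} | &{ack,stop,err}  ✓ label sets agree
              • ack:
                Z | Z  ✓
              • stop:
                end | end  ✓
              • err:
                Z | Z  ✓
          • ack:
            ⊕{done,more,retry} | &{done,more,retry}  ✓ label sets agree
              • done:
                end | end  ✓
              • more:
                Z | Z  ✓
              • retry:
                Z | Z  ✓
      • more:
        &{done,err} | ⊕{done,err}  ✓ label sets agree
          • done:
            ?Unit | !Unit  ✓
              Z | Z  ✓
          • err:
            ⊕{stop,data} | &{stop,data}  ✓ label sets agree
              • stop:
                Z | Z  ✓
              • data:
                Z | Z  ✓
      • done:
        &{ok,data,retry} | ⊕{ok,data,retry}  ✓ label sets agree
          • ok:
            !Str | ?Str  ✓
              Z | Z  ✓
          • data:
            ?Str | !Str  ✓
              end | end  ✓
          • retry:
            ⊕{done,data} | &{done,data}  ✓ label sets agree
              • done:
                end | end  ✓
              • data:
                Z | Z  ✓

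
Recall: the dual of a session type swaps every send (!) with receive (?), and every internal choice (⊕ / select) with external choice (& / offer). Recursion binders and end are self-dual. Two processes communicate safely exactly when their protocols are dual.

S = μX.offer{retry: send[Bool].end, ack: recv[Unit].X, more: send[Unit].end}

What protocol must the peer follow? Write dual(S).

μX → μX  (binder kept)
  offer{retry,ack,more} → select{retry,ack,more}  (&→⊕)
    • retry:
      send[Bool] → recv[Bool]
        dual(end) = end
    • ack:
      recv[Unit] → send[Unit]
        dual(X) = X
    • more:
      send[Unit] → recv[Unit]
        dual(end) = end

μX.select{retry: recv[Bool].end, ack: send[Unit].X, more: recv[Unit].end}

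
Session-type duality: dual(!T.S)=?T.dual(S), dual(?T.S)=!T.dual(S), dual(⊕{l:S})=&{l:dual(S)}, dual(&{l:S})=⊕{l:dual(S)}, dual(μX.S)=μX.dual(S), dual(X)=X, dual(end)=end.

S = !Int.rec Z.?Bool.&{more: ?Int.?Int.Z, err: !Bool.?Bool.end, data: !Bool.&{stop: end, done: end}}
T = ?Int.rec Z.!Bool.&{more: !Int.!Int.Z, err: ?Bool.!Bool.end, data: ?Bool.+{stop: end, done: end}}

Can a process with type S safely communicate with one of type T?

NO

!Int | ?Int  match
  rec Z | rec Z  match (rec unchanged)
    ?Bool | !Bool  match
      &{more,err,data} | &{more,err,data}  ✗ choice polarity not flipped — not dual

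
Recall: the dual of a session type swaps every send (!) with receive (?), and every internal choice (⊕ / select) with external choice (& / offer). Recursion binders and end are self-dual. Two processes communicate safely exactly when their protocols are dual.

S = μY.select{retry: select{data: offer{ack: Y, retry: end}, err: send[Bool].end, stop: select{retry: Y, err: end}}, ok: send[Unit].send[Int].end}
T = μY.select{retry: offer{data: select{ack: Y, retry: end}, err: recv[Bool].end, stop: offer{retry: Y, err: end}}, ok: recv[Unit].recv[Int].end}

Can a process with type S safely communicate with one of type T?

μY | μY  ✓ (binder kept)
  select{retry,ok} | select{retry,ok}  ✗ choice polarity not flipped — not dual

NO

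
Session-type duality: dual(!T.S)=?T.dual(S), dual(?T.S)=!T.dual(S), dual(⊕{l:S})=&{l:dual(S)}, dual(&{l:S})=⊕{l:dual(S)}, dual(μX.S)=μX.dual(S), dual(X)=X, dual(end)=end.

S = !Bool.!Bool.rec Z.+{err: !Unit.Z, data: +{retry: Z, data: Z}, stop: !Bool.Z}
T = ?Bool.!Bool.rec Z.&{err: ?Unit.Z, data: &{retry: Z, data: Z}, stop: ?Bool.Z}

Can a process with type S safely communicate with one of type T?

!Bool | ?Bool  match
  !Bool | !Bool  ✗ same direction on both sides — not dual

NO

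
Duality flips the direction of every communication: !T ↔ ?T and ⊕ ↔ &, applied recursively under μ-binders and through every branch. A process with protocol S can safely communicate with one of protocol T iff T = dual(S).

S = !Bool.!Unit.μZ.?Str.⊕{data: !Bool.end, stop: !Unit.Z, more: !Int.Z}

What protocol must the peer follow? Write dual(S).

!Bool ↦ ?Bool
  !Unit ↦ ?Unit
    μZ ↦ μZ  (μ self-dual)
      ?Str ↦ !Str
        ⊕{data,stop,more} ↦ &{data,stop,more}  (select→offer)
          [data]
            !Bool ↦ ?Bool
              end ↦ end
          [stop]
            !Unit ↦ ?Unit
              Z ↦ Z
          [more]
            !Int ↦ ?Int
              Z ↦ Z

?Bool.?Unit.μZ.!Str.&{data: ?Bool.end, stop: ?Unit.Z, more: ?Int.Z}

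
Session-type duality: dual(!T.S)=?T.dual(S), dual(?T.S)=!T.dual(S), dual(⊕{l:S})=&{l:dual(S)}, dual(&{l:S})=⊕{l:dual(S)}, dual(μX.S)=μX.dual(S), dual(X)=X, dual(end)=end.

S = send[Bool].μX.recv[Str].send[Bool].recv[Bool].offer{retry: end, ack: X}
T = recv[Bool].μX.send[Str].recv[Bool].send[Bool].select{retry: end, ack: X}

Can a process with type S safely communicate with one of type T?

send[Bool] vs recv[Bool]  ok
  μX vs μX  ok (rec unchanged)
    recv[Str] vs send[Str]  ok
      send[Bool] vs recv[Bool]  ok
        recv[Bool] vs send[Bool]  ok
          offer{retry,ack} vs select{retry,ack}  ok same labels
            • retry:
              end vs end  ok
            • ack:
              X vs X  ok

YES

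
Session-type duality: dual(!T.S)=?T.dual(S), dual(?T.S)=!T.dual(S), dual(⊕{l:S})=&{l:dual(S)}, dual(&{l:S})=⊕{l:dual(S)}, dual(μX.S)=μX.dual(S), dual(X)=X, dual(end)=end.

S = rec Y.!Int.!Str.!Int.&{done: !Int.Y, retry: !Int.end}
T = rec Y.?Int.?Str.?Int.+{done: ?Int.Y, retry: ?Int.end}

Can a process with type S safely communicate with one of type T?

rec Y | rec Y  ✓ (rec unchanged)
  !Int | ?Int  ✓
    !Str | ?Str  ✓
      !Int | ?Int  ✓
        &{done,retry} | +{done,retry}  ✓ label sets agree
          case done:
            !Int | ?Int  ✓
              Y | Y  ✓
          case retry:
            !Int | ?Int  ✓
              end | end  ✓

YES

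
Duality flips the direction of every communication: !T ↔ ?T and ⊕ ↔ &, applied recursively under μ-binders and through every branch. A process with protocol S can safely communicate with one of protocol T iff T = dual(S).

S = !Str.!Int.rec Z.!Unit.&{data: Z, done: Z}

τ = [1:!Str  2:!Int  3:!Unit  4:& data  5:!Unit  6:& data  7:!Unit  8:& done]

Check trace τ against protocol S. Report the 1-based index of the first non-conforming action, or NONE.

NONE

step 1: !Str  match  residual = !Int.rec Z.…
step 2: !Int  match  residual = rec Z.…
step 3: !Unit  match  residual = &{data: rec Z.…, done: rec Z.…}
step 4: & data  match  residual = rec Z.…
step 5: !Unit  match  residual = &{data: rec Z.…, done: rec Z.…}
step 6: & data  match  residual = rec Z.…
step 7: !Unit  match  residual = &{data: rec Z.…, done: rec Z.…}
step 8: & done  match  residual = rec Z.…
all 8 steps conform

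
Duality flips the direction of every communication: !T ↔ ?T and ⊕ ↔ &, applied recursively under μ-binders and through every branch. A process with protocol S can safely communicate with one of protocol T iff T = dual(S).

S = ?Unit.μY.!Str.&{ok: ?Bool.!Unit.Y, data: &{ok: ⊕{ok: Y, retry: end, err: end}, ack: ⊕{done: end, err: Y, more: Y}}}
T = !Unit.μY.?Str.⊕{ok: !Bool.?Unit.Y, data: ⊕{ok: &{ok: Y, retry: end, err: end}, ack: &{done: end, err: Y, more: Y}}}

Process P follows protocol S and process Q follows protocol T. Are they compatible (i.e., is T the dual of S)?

YES

?Unit vs !Unit  ok
  μY vs μY  ok (binder kept)
    !Str vs ?Str  ok
      &{ok,data} vs ⊕{ok,data}  ok labels match
        [ok]
          ?Bool vs !Bool  ok
            !Unit vs ?Unit  ok
              Y vs Y  ok
        [data]
          &{ok,ack} vs ⊕{ok,ack}  ok labels match
            [ok]
              ⊕{ok,retry,err} vs &{ok,retry,err}  ok labels match
                [ok]
                  Y vs Y  ok
                [retry]
                  end vs end  ok
                [err]
                  end vs end  ok
            [ack]
              ⊕{done,err,more} vs &{done,err,more}  ok labels match
                [done]
                  end vs end  ok
                [err]
                  Y vs Y  ok
                [more]
                  Y vs Y  ok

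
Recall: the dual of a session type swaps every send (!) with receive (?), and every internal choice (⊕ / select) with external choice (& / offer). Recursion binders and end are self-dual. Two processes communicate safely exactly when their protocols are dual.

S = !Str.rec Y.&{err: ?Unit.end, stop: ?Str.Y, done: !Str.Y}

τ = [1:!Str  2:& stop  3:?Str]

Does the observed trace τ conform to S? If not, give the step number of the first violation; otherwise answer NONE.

@1 !Str  ok  state: rec Y.…
@2 & stop  ok  state: ?Str.rec Y.…
@3 ?Str  ok  state: rec Y.…
τ conforms to S (length 3)

NONE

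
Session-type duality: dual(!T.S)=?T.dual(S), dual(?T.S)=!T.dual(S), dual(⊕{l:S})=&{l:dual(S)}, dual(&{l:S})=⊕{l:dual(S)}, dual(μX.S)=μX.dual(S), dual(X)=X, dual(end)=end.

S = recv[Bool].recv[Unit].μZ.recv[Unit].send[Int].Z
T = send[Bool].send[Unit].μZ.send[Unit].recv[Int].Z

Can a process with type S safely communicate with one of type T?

recv[Bool] vs send[Bool]  ok
  recv[Unit] vs send[Unit]  ok
    μZ vs μZ  ok (μ self-dual)
      recv[Unit] vs send[Unit]  ok
        send[Int] vs recv[Int]  ok
          Z vs Z  ok

YES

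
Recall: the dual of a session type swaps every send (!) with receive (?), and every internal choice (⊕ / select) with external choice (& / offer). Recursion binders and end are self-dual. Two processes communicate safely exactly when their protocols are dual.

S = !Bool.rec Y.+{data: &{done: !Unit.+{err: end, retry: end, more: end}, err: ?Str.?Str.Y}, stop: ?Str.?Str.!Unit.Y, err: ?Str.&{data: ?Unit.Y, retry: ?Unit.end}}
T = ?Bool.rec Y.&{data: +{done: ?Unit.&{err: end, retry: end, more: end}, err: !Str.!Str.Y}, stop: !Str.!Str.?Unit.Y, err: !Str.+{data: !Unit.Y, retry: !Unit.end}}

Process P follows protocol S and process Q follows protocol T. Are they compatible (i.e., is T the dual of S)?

YES

!Bool ‖ ?Bool  ok
  rec Y ‖ rec Y  ok (rec unchanged)
    +{data,stop,err} ‖ &{data,stop,err}  ok same labels
      [data]
        &{done,err} ‖ +{done,err}  ok same labels
          [done]
            !Unit ‖ ?Unit  ok
              +{err,retry,more} ‖ &{err,retry,more}  ok same labels
                [err]
                  end ‖ end  ok
                [retry]
                  end ‖ end  ok
                [more]
                  end ‖ end  ok
          [err]
            ?Str ‖ !Str  ok
              ?Str ‖ !Str  ok
                Y ‖ Y  ok
      [stop]
        ?Str ‖ !Str  ok
          ?Str ‖ !Str  ok
            !Unit ‖ ?Unit  ok
              Y ‖ Y  ok
      [err]
        ?Str ‖ !Str  ok
          &{data,retry} ‖ +{data,retry}  ok same labels
            [data]
              ?Unit ‖ !Unit  ok
                Y ‖ Y  ok
            [retry]
              ?Unit ‖ !Unit  ok
                end ‖ end  ok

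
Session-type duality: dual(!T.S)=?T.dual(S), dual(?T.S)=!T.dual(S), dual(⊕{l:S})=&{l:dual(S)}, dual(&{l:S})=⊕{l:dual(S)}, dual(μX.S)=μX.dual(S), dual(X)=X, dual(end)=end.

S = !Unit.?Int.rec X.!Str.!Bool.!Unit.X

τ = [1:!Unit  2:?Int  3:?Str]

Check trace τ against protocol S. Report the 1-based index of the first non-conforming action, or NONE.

3

step 1: !Unit  match  now at ?Int.rec X.…
step 2: ?Int  match  now at rec X.…
step 3: got ?Str, protocol expects !Str  ✗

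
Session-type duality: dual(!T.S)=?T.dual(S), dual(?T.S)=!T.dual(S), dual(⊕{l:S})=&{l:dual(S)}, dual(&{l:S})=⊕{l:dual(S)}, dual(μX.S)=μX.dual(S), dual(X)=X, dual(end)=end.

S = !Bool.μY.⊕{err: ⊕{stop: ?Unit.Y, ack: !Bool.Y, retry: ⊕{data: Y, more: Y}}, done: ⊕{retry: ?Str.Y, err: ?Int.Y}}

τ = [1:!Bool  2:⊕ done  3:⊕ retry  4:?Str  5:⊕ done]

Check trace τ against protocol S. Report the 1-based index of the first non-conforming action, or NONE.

NONE

step 1: !Bool  match  state: μY.…
step 2: ⊕ done  match  state: ⊕{retry: ?Str.μY.…, err: ?Int.μY.…}
step 3: ⊕ retry  match  state: ?Str.μY.…
step 4: ?Str  match  state: μY.…
step 5: ⊕ done  match  state: ⊕{retry: ?Str.μY.…, err: ?Int.μY.…}
τ conforms to S (length 5)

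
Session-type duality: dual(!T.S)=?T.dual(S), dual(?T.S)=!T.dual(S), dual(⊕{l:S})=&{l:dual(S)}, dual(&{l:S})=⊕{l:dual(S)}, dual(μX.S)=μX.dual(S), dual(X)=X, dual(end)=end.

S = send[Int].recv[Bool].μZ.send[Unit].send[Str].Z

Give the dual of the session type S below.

recv[Int].send[Bool].μZ.recv[Unit].recv[Str].Z

send[Int] = recv[Int]
  recv[Bool] = send[Bool]
    μZ = μZ  (μ self-dual)
      send[Unit] = recv[Unit]
        send[Str] = recv[Str]
          Z self-dual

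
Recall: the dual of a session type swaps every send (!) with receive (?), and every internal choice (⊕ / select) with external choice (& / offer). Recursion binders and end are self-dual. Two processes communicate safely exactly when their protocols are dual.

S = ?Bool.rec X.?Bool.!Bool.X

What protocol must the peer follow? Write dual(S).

!Bool.rec X.!Bool.?Bool.X

?Bool → !Bool
  rec X → rec X  (binder kept)
    ?Bool → !Bool
      !Bool → ?Bool
        dual(X) = X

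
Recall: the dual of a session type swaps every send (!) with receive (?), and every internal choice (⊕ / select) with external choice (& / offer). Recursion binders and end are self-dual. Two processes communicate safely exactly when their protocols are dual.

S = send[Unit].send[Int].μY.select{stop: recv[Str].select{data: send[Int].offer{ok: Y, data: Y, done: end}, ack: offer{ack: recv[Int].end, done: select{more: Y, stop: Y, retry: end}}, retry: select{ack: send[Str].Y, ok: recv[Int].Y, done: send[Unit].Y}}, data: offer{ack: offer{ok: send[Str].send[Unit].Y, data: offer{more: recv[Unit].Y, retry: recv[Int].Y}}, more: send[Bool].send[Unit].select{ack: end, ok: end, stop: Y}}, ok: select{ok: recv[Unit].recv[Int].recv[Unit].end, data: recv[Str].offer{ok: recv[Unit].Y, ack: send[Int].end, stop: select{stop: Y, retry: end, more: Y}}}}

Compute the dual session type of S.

recv[Unit].recv[Int].μY.offer{stop: send[Str].offer{data: recv[Int].select{ok: Y, data: Y, done: end}, ack: select{ack: send[Int].end, done: offer{more: Y, stop: Y, retry: end}}, retry: offer{ack: recv[Str].Y, ok: send[Int].Y, done: recv[Unit].Y}}, data: select{ack: select{ok: recv[Str].recv[Unit].Y, data: select{more: send[Unit].Y, retry: send[Int].Y}}, more: recv[Bool].recv[Unit].offer{ack: end, ok: end, stop: Y}}, ok: offer{ok: send[Unit].send[Int].send[Unit].end, data: send[Str].select{ok: send[Unit].Y, ack: recv[Int].end, stop: offer{stop: Y, retry: end, more: Y}}}}

send[Unit] = recv[Unit]
  send[Int] = recv[Int]
    μY = μY  (μ self-dual)
      select{stop,data,ok} = offer{stop,data,ok}  (⊕→&)
        • stop:
          recv[Str] = send[Str]
            select{data,ack,retry} = offer{data,ack,retry}  (⊕→&)
              • data:
                send[Int] = recv[Int]
                  offer{ok,data,done} = select{ok,data,done}  (offer→select)
                    • ok:
                      dual(Y) = Y
                    • data:
                      dual(Y) = Y
                    • done:
                      dual(end) = end
              • ack:
                offer{ack,done} = select{ack,done}  (offer→select)
                  • ack:
                    recv[Int] = send[Int]
                      dual(end) = end
                  • done:
                    select{more,stop,retry} = offer{more,stop,retry}  (⊕→&)
                      • more:
                        dual(Y) = Y
                      • stop:
                        dual(Y) = Y
                      • retry:
                        dual(end) = end
              • retry:
                select{ack,ok,done} = offer{ack,ok,done}  (⊕→&)
                  • ack:
                    send[Str] = recv[Str]
                      dual(Y) = Y
                  • ok:
                    recv[Int] = send[Int]
                      dual(Y) = Y
                  • done:
                    send[Unit] = recv[Unit]
                      dual(Y) = Y
        • data:
          offer{ack,more} = select{ack,more}  (offer→select)
            • ack:
              offer{ok,data} = select{ok,data}  (offer→select)
                • ok:
                  send[Str] = recv[Str]
                    send[Unit] = recv[Unit]
                      dual(Y) = Y
                • data:
                  offer{more,retry} = select{more,retry}  (offer→select)
                    • more:
                      recv[Unit] = send[Unit]
                        dual(Y) = Y
                    • retry:
                      recv[Int] = send[Int]
                        dual(Y) = Y
            • more:
              send[Bool] = recv[Bool]
                send[Unit] = recv[Unit]
                  select{ack,ok,stop} = offer{ack,ok,stop}  (⊕→&)
                    • ack:
                      dual(end) = end
                    • ok:
                      dual(end) = end
                    • stop:
                      dual(Y) = Y
        • ok:
          select{ok,data} = offer{ok,data}  (⊕→&)
            • ok:
              recv[Unit] = send[Unit]
                recv[Int] = send[Int]
                  recv[Unit] = send[Unit]
                    dual(end) = end
            • data:
              recv[Str] = send[Str]
                offer{ok,ack,stop} = select{ok,ack,stop}  (offer→select)
                  • ok:
                    recv[Unit] = send[Unit]
                      dual(Y) = Y
                  • ack:
                    send[Int] = recv[Int]
                      dual(end) = end
                  • stop:
                    select{stop,retry,more} = offer{stop,retry,more}  (⊕→&)
                      • stop:
                        dual(Y) = Y
                      • retry:
                        dual(end) = end
                      • more:
                        dual(Y) = Y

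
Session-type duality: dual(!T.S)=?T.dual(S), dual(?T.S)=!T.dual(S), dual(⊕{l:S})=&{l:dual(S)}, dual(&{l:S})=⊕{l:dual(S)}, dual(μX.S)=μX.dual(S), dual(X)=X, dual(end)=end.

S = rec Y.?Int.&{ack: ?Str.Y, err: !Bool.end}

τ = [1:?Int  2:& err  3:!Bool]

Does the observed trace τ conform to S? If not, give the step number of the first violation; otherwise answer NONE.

NONE

@1 ?Int  ok  cont: &{ack: ?Str.rec Y.…, err: !Bool.end}
@2 & err  ok  cont: !Bool.end
@3 !Bool  ok  cont: end
trace exhausted — no violation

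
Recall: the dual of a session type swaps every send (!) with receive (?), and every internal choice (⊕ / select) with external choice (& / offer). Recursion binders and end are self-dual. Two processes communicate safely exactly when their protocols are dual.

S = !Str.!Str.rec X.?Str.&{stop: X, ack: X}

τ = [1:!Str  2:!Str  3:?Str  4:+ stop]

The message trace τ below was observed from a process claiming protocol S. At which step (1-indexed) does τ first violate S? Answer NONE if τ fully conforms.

4

@1 !Str  ✓  state: !Str.rec X.…
@2 !Str  ✓  state: rec X.…
@3 ?Str  ✓  state: &{stop: rec X.…, ack: rec X.…}
@4 got + stop, protocol expects & stop or & ack  ✗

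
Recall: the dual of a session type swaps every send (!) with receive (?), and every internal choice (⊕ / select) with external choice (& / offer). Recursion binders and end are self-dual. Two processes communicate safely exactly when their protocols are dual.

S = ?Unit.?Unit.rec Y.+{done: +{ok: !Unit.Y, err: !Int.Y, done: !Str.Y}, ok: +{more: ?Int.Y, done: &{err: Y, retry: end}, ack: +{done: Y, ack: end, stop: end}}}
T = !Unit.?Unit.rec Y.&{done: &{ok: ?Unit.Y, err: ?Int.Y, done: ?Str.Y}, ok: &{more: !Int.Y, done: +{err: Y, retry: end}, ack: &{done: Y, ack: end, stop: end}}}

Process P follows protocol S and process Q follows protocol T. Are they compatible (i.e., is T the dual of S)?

NO

?Unit vs !Unit  ok
  ?Unit vs ?Unit  ✗ same direction on both sides — not dual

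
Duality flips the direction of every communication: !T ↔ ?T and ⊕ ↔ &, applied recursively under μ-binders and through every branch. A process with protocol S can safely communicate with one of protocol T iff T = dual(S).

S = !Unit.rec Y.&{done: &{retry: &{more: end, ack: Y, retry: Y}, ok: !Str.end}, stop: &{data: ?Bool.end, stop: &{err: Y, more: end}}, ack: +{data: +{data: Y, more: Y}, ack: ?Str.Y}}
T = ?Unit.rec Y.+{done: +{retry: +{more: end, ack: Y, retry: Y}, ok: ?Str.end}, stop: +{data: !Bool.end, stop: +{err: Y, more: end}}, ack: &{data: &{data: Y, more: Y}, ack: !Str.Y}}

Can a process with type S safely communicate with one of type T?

YES

!Unit vs ?Unit  ✓
  rec Y vs rec Y  ✓ (μ self-dual)
    &{done,stop,ack} vs +{done,stop,ack}  ✓ same labels
      • done:
        &{retry,ok} vs +{retry,ok}  ✓ same labels
          • retry:
            &{more,ack,retry} vs +{more,ack,retry}  ✓ same labels
              • more:
                end vs end  ✓
              • ack:
                Y vs Y  ✓
              • retry:
                Y vs Y  ✓
          • ok:
            !Str vs ?Str  ✓
              end vs end  ✓
      • stop:
        &{data,stop} vs +{data,stop}  ✓ same labels
          • data:
            ?Bool vs !Bool  ✓
              end vs end  ✓
          • stop:
            &{err,more} vs +{err,more}  ✓ same labels
              • err:
                Y vs Y  ✓
              • more:
                end vs end  ✓
      • ack:
        +{data,ack} vs &{data,ack}  ✓ same labels
          • data:
            +{data,more} vs &{data,more}  ✓ same labels
              • data:
                Y vs Y  ✓
              • more:
                Y vs Y  ✓
          • ack:
            ?Str vs !Str  ✓
              Y vs Y  ✓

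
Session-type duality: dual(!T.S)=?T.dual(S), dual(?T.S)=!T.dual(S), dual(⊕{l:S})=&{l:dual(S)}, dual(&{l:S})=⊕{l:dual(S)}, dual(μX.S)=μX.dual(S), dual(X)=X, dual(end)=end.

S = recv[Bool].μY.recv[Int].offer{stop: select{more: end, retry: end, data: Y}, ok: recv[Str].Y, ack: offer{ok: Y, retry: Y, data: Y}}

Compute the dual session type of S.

recv[Bool] ↦ send[Bool]
  μY ↦ μY  (binder kept)
    recv[Int] ↦ send[Int]
      offer{stop,ok,ack} ↦ select{stop,ok,ack}  (offer→select)
        • stop:
          select{more,retry,data} ↦ offer{more,retry,data}  (⊕→&)
            • more:
              end ↦ end
            • retry:
              end ↦ end
            • data:
              Y ↦ Y
        • ok:
          recv[Str] ↦ send[Str]
            Y ↦ Y
        • ack:
          offer{ok,retry,data} ↦ select{ok,retry,data}  (offer→select)
            • ok:
              Y ↦ Y
            • retry:
              Y ↦ Y
            • data:
              Y ↦ Y

send[Bool].μY.send[Int].select{stop: offer{more: end, retry: end, data: Y}, ok: send[Str].Y, ack: select{ok: Y, retry: Y, data: Y}}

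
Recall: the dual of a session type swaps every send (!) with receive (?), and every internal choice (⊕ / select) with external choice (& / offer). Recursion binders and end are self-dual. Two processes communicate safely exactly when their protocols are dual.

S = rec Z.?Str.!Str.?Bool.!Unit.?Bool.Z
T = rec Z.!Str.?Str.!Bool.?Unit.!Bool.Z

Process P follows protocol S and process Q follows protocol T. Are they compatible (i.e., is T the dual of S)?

rec Z ‖ rec Z  match (rec unchanged)
  ?Str ‖ !Str  match
    !Str ‖ ?Str  match
      ?Bool ‖ !Bool  match
        !Unit ‖ ?Unit  match
          ?Bool ‖ !Bool  match
            Z ‖ Z  match

YES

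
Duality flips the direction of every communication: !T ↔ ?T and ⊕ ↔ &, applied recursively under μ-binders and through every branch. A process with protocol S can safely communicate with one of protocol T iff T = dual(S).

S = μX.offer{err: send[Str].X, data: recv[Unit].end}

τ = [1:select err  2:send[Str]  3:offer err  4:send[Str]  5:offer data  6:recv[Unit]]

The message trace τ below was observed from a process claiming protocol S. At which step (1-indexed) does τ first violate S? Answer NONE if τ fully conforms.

step 1: got select err, protocol expects offer err or offer data  ✗

1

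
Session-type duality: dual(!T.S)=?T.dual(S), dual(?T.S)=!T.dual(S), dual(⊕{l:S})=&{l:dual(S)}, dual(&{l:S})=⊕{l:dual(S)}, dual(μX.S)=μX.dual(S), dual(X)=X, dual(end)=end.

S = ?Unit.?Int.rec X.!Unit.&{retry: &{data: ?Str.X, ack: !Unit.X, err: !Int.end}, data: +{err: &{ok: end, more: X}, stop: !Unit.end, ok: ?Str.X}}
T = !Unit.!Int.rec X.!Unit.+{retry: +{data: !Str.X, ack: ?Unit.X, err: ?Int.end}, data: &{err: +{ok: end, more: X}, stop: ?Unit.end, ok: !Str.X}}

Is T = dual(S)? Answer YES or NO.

?Unit ‖ !Unit  match
  ?Int ‖ !Int  match
    rec X ‖ rec X  match (rec unchanged)
      !Unit ‖ !Unit  ✗ same direction on both sides — not dual

NO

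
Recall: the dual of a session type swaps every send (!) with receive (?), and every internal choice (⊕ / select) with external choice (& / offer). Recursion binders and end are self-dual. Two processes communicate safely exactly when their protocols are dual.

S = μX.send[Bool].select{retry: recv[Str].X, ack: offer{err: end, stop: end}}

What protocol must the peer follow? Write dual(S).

μX = μX  (rec unchanged)
  send[Bool] = recv[Bool]
    select{retry,ack} = offer{retry,ack}  (internal→external)
      • retry:
        recv[Str] = send[Str]
          X ↦ X
      • ack:
        offer{err,stop} = select{err,stop}  (&→⊕)
          • err:
            end ↦ end
          • stop:
            end ↦ end

μX.recv[Bool].offer{retry: send[Str].X, ack: select{err: end, stop: end}}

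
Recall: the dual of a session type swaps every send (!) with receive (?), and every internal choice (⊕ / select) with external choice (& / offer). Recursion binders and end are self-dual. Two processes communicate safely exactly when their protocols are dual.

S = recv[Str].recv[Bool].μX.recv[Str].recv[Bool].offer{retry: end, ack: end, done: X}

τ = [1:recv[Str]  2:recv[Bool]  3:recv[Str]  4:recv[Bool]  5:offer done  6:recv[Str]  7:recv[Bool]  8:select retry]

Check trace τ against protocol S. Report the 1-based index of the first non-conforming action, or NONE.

8

@1 recv[Str]  match  now at recv[Bool].μX.…
@2 recv[Bool]  match  now at μX.…
@3 recv[Str]  match  now at recv[Bool].offer{retry: end, ack: end, done: μX.…}
@4 recv[Bool]  match  now at offer{retry: end, ack: end, done: μX.…}
@5 offer done  match  now at μX.…
@6 recv[Str]  match  now at recv[Bool].offer{retry: end, ack: end, done: μX.…}
@7 recv[Bool]  match  now at offer{retry: end, ack: end, done: μX.…}
@8 got select retry, protocol expects offer retry or offer ack or offer done  ✗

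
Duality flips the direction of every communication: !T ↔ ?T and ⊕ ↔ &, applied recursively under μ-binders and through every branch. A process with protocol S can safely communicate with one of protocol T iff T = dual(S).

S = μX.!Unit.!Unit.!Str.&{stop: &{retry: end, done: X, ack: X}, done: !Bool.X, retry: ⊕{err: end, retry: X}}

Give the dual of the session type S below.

μX.?Unit.?Unit.?Str.⊕{stop: ⊕{retry: end, done: X, ack: X}, done: ?Bool.X, retry: &{err: end, retry: X}}

μX → μX  (μ self-dual)
  !Unit → ?Unit
    !Unit → ?Unit
      !Str → ?Str
        &{stop,done,retry} → ⊕{stop,done,retry}  (&→⊕)
          • stop:
            &{retry,done,ack} → ⊕{retry,done,ack}  (&→⊕)
              • retry:
                dual(end) = end
              • done:
                dual(X) = X
              • ack:
                dual(X) = X
          • done:
            !Bool → ?Bool
              dual(X) = X
          • retry:
            ⊕{err,retry} → &{err,retry}  (select→offer)
              • err:
                dual(end) = end
              • retry:
                dual(X) = X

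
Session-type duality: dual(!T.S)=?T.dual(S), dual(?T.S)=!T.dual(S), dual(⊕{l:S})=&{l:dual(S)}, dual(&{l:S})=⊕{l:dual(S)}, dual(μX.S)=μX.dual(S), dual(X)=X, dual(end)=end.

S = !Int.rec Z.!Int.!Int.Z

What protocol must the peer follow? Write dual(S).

!Int ↦ ?Int
  rec Z ↦ rec Z  (rec unchanged)
    !Int ↦ ?Int
      !Int ↦ ?Int
        Z self-dual

?Int.rec Z.?Int.?Int.Z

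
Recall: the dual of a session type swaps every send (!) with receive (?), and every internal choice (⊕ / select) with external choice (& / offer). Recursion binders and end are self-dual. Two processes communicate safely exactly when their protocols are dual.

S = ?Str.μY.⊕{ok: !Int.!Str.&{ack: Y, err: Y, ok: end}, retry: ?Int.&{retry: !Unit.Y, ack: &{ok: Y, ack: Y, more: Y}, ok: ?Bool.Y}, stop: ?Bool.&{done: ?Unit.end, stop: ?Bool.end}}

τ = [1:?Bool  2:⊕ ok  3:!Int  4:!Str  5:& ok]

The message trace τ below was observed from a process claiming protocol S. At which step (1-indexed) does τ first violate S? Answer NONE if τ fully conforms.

@1 got ?Bool, protocol expects ?Str  ✗

1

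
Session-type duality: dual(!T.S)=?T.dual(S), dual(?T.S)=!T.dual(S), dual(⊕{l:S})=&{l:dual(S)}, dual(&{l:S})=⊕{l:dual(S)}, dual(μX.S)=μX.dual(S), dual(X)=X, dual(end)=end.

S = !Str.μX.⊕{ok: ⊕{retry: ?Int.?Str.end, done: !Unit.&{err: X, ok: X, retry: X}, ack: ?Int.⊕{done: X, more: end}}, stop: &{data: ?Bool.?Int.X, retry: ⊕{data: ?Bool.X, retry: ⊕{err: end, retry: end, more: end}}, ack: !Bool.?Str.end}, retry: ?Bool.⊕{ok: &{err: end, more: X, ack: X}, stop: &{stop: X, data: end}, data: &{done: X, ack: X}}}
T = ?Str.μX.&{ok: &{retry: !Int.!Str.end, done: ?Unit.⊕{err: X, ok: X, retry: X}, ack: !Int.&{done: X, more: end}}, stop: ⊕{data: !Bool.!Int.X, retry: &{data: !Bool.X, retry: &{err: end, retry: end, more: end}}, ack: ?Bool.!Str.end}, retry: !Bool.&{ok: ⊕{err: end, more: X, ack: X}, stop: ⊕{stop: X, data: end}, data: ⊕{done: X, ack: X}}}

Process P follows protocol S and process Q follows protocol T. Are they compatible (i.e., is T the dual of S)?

!Str ‖ ?Str  ok
  μX ‖ μX  ok (rec unchanged)
    ⊕{ok,stop,retry} ‖ &{ok,stop,retry}  ok label sets agree
      [ok]
        ⊕{retry,done,ack} ‖ &{retry,done,ack}  ok label sets agree
          [retry]
            ?Int ‖ !Int  ok
              ?Str ‖ !Str  ok
                end ‖ end  ok
          [done]
            !Unit ‖ ?Unit  ok
              &{err,ok,retry} ‖ ⊕{err,ok,retry}  ok label sets agree
                [err]
                  X ‖ X  ok
                [ok]
                  X ‖ X  ok
                [retry]
                  X ‖ X  ok
          [ack]
            ?Int ‖ !Int  ok
              ⊕{done,more} ‖ &{done,more}  ok label sets agree
                [done]
                  X ‖ X  ok
                [more]
                  end ‖ end  ok
      [stop]
        &{data,retry,ack} ‖ ⊕{data,retry,ack}  ok label sets agree
          [data]
            ?Bool ‖ !Bool  ok
              ?Int ‖ !Int  ok
                X ‖ X  ok
          [retry]
            ⊕{data,retry} ‖ &{data,retry}  ok label sets agree
              [data]
                ?Bool ‖ !Bool  ok
                  X ‖ X  ok
              [retry]
                ⊕{err,retry,more} ‖ &{err,retry,more}  ok label sets agree
                  [err]
                    end ‖ end  ok
                  [retry]
                    end ‖ end  ok
                  [more]
                    end ‖ end  ok
          [ack]
            !Bool ‖ ?Bool  ok
              ?Str ‖ !Str  ok
                end ‖ end  ok
      [retry]
        ?Bool ‖ !Bool  ok
          ⊕{ok,stop,data} ‖ &{ok,stop,data}  ok label sets agree
            [ok]
              &{err,more,ack} ‖ ⊕{err,more,ack}  ok label sets agree
                [err]
                  end ‖ end  ok
                [more]
                  X ‖ X  ok
                [ack]
                  X ‖ X  ok
            [stop]
              &{stop,data} ‖ ⊕{stop,data}  ok label sets agree
                [stop]
                  X ‖ X  ok
                [data]
                  end ‖ end  ok
            [data]
              &{done,ack} ‖ ⊕{done,ack}  ok label sets agree
                [done]
                  X ‖ X  ok
                [ack]
                  X ‖ X  ok

YES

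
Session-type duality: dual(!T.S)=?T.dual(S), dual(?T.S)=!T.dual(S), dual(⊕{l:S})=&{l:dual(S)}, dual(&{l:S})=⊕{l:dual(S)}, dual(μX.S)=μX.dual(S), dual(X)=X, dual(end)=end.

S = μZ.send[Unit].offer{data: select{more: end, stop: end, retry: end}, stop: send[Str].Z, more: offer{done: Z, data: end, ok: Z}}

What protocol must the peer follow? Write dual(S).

μZ = μZ  (μ self-dual)
  send[Unit] = recv[Unit]
    offer{data,stop,more} = select{data,stop,more}  (external→internal)
      [data]
        select{more,stop,retry} = offer{more,stop,retry}  (internal→external)
          [more]
            end ↦ end
          [stop]
            end ↦ end
          [retry]
            end ↦ end
      [stop]
        send[Str] = recv[Str]
          Z ↦ Z
      [more]
        offer{done,data,ok} = select{done,data,ok}  (external→internal)
          [done]
            Z ↦ Z
          [data]
            end ↦ end
          [ok]
            Z ↦ Z

μZ.recv[Unit].select{data: offer{more: end, stop: end, retry: end}, stop: recv[Str].Z, more: select{done: Z, data: end, ok: Z}}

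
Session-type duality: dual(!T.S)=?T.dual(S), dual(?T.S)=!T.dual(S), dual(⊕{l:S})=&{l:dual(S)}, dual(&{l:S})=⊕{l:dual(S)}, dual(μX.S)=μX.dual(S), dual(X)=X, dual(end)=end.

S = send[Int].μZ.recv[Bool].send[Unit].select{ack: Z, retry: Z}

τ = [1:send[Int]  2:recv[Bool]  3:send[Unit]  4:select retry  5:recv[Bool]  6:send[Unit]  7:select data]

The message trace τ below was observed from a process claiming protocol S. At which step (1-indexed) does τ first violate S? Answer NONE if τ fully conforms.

[1] send[Int]  ✓  state: μZ.…
[2] recv[Bool]  ✓  state: send[Unit].select{ack: μZ.…, retry: μZ.…}
[3] send[Unit]  ✓  state: select{ack: μZ.…, retry: μZ.…}
[4] select retry  ✓  state: μZ.…
[5] recv[Bool]  ✓  state: send[Unit].select{ack: μZ.…, retry: μZ.…}
[6] send[Unit]  ✓  state: select{ack: μZ.…, retry: μZ.…}
[7] got select data, protocol expects select ack or select retry  ✗

7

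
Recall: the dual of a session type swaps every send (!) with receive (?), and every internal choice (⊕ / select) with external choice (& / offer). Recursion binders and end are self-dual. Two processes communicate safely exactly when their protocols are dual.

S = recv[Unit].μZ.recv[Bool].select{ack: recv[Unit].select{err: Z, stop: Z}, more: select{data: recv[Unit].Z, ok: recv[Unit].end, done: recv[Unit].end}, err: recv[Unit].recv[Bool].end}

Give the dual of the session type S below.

send[Unit].μZ.send[Bool].offer{ack: send[Unit].offer{err: Z, stop: Z}, more: offer{data: send[Unit].Z, ok: send[Unit].end, done: send[Unit].end}, err: send[Unit].send[Bool].end}

recv[Unit] = send[Unit]
  μZ = μZ  (rec unchanged)
    recv[Bool] = send[Bool]
      select{ack,more,err} = offer{ack,more,err}  (internal→external)
        [ack]
          recv[Unit] = send[Unit]
            select{err,stop} = offer{err,stop}  (internal→external)
              [err]
                dual(Z) = Z
              [stop]
                dual(Z) = Z
        [more]
          select{data,ok,done} = offer{data,ok,done}  (internal→external)
            [data]
              recv[Unit] = send[Unit]
                dual(Z) = Z
            [ok]
              recv[Unit] = send[Unit]
                dual(end) = end
            [done]
              recv[Unit] = send[Unit]
                dual(end) = end
        [err]
          recv[Unit] = send[Unit]
            recv[Bool] = send[Bool]
              dual(end) = end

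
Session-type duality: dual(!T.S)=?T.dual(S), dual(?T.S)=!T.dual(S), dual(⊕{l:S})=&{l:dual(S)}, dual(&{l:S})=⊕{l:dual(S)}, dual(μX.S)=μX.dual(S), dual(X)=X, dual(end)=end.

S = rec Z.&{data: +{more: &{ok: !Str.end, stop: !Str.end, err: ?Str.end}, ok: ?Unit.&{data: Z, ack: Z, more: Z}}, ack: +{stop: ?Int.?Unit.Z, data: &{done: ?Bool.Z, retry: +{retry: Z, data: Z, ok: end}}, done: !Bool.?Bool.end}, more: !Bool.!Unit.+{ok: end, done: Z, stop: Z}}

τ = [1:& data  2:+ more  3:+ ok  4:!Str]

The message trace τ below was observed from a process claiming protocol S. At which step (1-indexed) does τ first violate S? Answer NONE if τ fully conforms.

3

[1] & data  match  now at +{more: &{ok: !Str.end, stop: !Str.end, err: ?Str.end}, ok: ?Unit.&{data: rec Z.…, ack: rec Z.…, more: rec Z.…}}
[2] + more  match  now at &{ok: !Str.end, stop: !Str.end, err: ?Str.end}
[3] got + ok, protocol expects & ok or & stop or & err  ✗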